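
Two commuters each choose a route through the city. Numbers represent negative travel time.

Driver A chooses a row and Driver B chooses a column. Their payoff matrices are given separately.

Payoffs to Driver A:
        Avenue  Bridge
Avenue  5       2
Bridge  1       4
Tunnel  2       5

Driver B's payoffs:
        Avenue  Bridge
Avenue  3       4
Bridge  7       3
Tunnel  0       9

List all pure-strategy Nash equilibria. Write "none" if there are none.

Pure NE: (Tunnel, Bridge)

(Avenue, Avenue): Driver B can switch to Bridge (3 → 4). Not NE.
(Avenue, Bridge): Driver A can switch to Bridge (2 → 4). Not NE.
(Bridge, Avenue): Driver A can switch to Avenue (1 → 5). Not NE.
(Bridge, Bridge): Driver A can switch to Tunnel (4 → 5). Not NE.
(Tunnel, Avenue): Driver A can switch to Avenue (2 → 5). Not NE.
(Tunnel, Bridge): Driver A gets 5, best alternative 4; Driver B gets 9, best alternative 0. No profitable deviation — NE.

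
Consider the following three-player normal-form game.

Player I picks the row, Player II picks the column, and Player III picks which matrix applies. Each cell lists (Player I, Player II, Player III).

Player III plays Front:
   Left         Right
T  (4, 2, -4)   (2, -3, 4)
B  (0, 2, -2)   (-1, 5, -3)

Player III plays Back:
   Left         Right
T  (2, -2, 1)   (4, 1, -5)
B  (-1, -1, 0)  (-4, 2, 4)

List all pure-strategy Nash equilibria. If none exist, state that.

This game has no pure Nash equilibrium.

(T, Left, Front): Player III can switch to Back (-4 → 1). Not NE.
(T, Left, Back): Player II can switch to Right (-2 → 1). Not NE.
(T, Right, Front): Player II can switch to Left (-3 → 2). Not NE.
(T, Right, Back): Player III can switch to Front (-5 → 4). Not NE.
(B, Left, Front): Player I can switch to T (0 → 4). Not NE.
(B, Left, Back): Player I can switch to T (-1 → 2). Not NE.
(B, Right, Front): Player I can switch to T (-1 → 2). Not NE.
(B, Right, Back): Player I can switch to T (-4 → 4). Not NE.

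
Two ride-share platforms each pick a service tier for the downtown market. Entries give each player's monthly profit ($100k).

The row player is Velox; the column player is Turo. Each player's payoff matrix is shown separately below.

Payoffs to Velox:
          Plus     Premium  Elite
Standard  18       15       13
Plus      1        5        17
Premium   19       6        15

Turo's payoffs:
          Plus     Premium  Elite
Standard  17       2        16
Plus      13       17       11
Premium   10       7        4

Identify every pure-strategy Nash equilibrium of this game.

Check each profile: it is a Nash equilibrium iff no player can strictly gain by switching unilaterally.
(Standard, Plus): Velox can switch to Premium (18 → 19). Not NE.
(Standard, Premium): Turo can switch to Plus (2 → 17). Not NE.
(Standard, Elite): Velox can switch to Plus (13 → 17). Not NE.
(Plus, Plus): Velox can switch to Standard (1 → 18). Not NE.
(Plus, Premium): Velox can switch to Standard (5 → 15). Not NE.
(Plus, Elite): Turo can switch to Plus (11 → 13). Not NE.
(Premium, Plus): Velox gets 19, best alternative 18; Turo gets 10, best alternative 7. No profitable deviation — NE.
(The remaining 2 profiles each have a profitable deviation by the same check.)

The unique pure-strategy Nash equilibrium is (Premium, Plus).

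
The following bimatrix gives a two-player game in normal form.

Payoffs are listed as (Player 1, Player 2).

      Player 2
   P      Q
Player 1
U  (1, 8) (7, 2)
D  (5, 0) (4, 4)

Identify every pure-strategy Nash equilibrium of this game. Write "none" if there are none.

none

For each strategy profile, look for a profitable unilateral deviation.
(U, P): Player 1 can switch to D (1 → 5). Not NE.
(U, Q): Player 2 can switch to P (2 → 8). Not NE.
(D, P): Player 2 can switch to Q (0 → 4). Not NE.
(D, Q): Player 1 can switch to U (4 → 7). Not NE.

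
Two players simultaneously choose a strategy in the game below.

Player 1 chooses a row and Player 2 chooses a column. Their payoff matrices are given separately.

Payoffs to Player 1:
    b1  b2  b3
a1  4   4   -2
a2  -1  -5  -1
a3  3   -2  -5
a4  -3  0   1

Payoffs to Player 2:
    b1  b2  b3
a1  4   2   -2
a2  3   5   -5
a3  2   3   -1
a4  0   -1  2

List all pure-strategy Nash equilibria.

(a1, b1): Player 1 gets 4, best alternative 3; Player 2 gets 4, best alternative 2. No profitable deviation — NE.
(a1, b2): Player 2 can switch to b1 (2 → 4). Not NE.
(a1, b3): Player 1 can switch to a2 (-2 → -1). Not NE.
(a2, b1): Player 1 can switch to a1 (-1 → 4). Not NE.
(a2, b2): Player 1 can switch to a1 (-5 → 4). Not NE.
(a2, b3): Player 1 can switch to a4 (-1 → 1). Not NE.
(a3, b1): Player 1 can switch to a1 (3 → 4). Not NE.
(a4, b3): Player 1 gets 1, best alternative -1; Player 2 gets 2, best alternative 0. No profitable deviation — NE.
(The remaining 4 profiles each have a profitable deviation by the same check.)

Pure-strategy Nash equilibria: (a1, b1) and (a4, b3)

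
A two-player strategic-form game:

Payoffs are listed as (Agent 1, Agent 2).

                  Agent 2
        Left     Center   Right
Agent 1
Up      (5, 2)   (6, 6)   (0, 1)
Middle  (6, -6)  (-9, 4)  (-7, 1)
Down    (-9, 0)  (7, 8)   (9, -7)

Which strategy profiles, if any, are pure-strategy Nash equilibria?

Agent 1 against Left: payoffs 5, 6, -9 → best response Middle.
Agent 1 against Center: payoffs 6, -9, 7 → best response Down.
Agent 1 against Right: payoffs 0, -7, 9 → best response Down.
Agent 2 against Up: payoffs 2, 6, 1 → best response Center.
Agent 2 against Middle: payoffs -6, 4, 1 → best response Center.
Agent 2 against Down: payoffs 0, 8, -7 → best response Center.
Mutual best responses: (Down, Center).

(Down, Center)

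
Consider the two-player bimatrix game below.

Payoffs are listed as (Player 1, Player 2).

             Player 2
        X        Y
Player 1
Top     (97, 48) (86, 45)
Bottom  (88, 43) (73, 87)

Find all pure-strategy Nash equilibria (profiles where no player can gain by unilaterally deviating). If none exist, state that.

Mark each player's best response to every combination of opponents' strategies; a profile where every player is best-responding is a pure Nash equilibrium.
Player 1 against X: payoffs 97, 88 → best response Top.
Player 1 against Y: payoffs 86, 73 → best response Top.
Player 2 against Top: payoffs 48, 45 → best response X.
Player 2 against Bottom: payoffs 43, 87 → best response Y.
Mutual best responses: (Top, X).

The unique pure-strategy Nash equilibrium is (Top, X).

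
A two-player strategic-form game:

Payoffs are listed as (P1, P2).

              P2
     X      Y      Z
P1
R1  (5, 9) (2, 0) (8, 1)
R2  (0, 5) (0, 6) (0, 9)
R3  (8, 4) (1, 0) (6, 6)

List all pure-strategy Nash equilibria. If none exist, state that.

This game has no pure Nash equilibrium.

P1 against X: payoffs 5, 0, 8 → best response R3.
P1 against Y: payoffs 2, 0, 1 → best response R1.
P1 against Z: payoffs 8, 0, 6 → best response R1.
P2 against R1: payoffs 9, 0, 1 → best response X.
P2 against R2: payoffs 5, 6, 9 → best response Z.
P2 against R3: payoffs 4, 0, 6 → best response Z.
No profile is a mutual best response for all players.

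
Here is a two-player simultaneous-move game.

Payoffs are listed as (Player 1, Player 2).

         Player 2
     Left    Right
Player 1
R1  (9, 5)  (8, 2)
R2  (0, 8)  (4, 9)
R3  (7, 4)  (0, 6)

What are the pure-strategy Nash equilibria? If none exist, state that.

The unique pure-strategy Nash equilibrium is (R1, Left).

For each strategy profile, look for a profitable unilateral deviation.
(R1, Left): Player 1 gets 9, best alternative 7; Player 2 gets 5, best alternative 2. No profitable deviation — NE.
(R1, Right): Player 2 can switch to Left (2 → 5). Not NE.
(R2, Left): Player 1 can switch to R1 (0 → 9). Not NE.
(R2, Right): Player 1 can switch to R1 (4 → 8). Not NE.
(R3, Left): Player 1 can switch to R1 (7 → 9). Not NE.
(R3, Right): Player 1 can switch to R1 (0 → 8). Not NE.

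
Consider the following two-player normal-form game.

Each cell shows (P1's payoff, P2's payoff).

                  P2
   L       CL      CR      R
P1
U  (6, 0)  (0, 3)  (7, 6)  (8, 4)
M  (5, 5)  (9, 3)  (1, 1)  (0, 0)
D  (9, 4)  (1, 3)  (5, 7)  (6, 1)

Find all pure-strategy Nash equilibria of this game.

Check each profile: it is a Nash equilibrium iff no player can strictly gain by switching unilaterally.
(U, L): P1 can switch to D (6 → 9). Not NE.
(U, CL): P1 can switch to M (0 → 9). Not NE.
(U, CR): P1 gets 7, best alternative 5; P2 gets 6, best alternative 4. No profitable deviation — NE.
(U, R): P2 can switch to CR (4 → 6). Not NE.
(M, L): P1 can switch to U (5 → 6). Not NE.
(M, CL): P2 can switch to L (3 → 5). Not NE.
(M, CR): P1 can switch to U (1 → 7). Not NE.
(M, R): P1 can switch to U (0 → 8). Not NE.
(D, L): P2 can switch to CR (4 → 7). Not NE.
(D, CL): P1 can switch to M (1 → 9). Not NE.
(D, CR): P1 can switch to U (5 → 7). Not NE.
(D, R): P1 can switch to U (6 → 8). Not NE.

Pure NE: (U, CR)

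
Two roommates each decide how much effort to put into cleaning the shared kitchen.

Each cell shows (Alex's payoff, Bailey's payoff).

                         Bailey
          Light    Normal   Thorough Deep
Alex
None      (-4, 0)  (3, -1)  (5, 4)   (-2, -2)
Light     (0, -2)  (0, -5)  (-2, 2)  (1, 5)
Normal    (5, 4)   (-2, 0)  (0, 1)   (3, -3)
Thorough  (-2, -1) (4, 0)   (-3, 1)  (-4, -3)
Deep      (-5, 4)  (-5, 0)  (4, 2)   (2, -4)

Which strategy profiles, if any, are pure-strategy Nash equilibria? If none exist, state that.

(None, Thorough), (Normal, Light)

Mark each player's best response to every combination of opponents' strategies; a profile where every player is best-responding is a pure Nash equilibrium.
Alex against Light: payoffs -4, 0, 5, -2, -5 → best response Normal.
Alex against Normal: payoffs 3, 0, -2, 4, -5 → best response Thorough.
Alex against Thorough: payoffs 5, -2, 0, -3, 4 → best response None.
Alex against Deep: payoffs -2, 1, 3, -4, 2 → best response Normal.
Bailey against None: payoffs 0, -1, 4, -2 → best response Thorough.
Bailey against Light: payoffs -2, -5, 2, 5 → best response Deep.
Bailey against Normal: payoffs 4, 0, 1, -3 → best response Light.
Bailey against Thorough: payoffs -1, 0, 1, -3 → best response Thorough.
Bailey against Deep: payoffs 4, 0, 2, -4 → best response Light.
Mutual best responses: (None, Thorough); (Normal, Light).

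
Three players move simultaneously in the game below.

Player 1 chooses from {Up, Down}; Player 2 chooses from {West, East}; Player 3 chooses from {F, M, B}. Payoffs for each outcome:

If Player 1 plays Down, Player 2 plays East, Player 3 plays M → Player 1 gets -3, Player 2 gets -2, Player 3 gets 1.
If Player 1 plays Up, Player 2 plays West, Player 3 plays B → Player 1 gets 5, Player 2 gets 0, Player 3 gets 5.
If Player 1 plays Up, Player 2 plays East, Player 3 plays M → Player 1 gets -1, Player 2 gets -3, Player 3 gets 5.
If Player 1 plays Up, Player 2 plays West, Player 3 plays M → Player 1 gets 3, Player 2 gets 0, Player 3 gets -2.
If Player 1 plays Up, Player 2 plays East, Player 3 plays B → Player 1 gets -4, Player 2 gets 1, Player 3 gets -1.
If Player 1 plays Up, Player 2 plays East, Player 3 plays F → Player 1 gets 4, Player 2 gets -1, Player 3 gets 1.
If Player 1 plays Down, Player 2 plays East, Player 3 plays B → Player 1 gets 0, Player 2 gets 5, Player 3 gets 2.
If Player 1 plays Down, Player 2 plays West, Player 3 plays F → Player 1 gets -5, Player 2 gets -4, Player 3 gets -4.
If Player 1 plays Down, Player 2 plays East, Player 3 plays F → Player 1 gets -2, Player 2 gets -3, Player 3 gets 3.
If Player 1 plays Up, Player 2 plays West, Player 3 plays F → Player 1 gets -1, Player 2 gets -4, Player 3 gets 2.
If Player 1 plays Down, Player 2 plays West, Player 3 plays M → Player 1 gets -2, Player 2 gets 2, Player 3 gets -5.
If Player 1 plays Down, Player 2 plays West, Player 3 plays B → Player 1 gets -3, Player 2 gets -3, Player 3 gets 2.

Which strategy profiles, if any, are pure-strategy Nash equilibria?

For each strategy profile, look for a profitable unilateral deviation.
(Up, West, F): Player 2 can switch to East (-4 → -1). Not NE.
(Up, West, M): Player 3 can switch to F (-2 → 2). Not NE.
(Up, West, B): Player 2 can switch to East (0 → 1). Not NE.
(Up, East, F): Player 3 can switch to M (1 → 5). Not NE.
(Up, East, M): Player 2 can switch to West (-3 → 0). Not NE.
(Up, East, B): Player 1 can switch to Down (-4 → 0). Not NE.
(The remaining 6 profiles each have a profitable deviation by the same check.)

There is no pure-strategy Nash equilibrium.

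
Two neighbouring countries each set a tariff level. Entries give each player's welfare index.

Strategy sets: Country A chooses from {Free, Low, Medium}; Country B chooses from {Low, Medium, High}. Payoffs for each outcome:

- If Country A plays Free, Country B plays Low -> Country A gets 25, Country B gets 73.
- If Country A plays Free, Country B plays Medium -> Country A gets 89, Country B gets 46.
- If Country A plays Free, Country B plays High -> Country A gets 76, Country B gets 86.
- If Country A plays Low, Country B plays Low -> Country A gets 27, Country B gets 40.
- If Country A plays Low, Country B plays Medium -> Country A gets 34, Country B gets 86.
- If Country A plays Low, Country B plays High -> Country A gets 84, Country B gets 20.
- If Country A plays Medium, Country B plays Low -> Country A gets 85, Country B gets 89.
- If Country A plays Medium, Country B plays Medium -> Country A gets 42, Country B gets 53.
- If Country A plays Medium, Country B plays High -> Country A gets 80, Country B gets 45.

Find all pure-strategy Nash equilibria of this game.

(Medium, Low)

Mark each player's best response to every combination of opponents' strategies; a profile where every player is best-responding is a pure Nash equilibrium.
Country A against Low: payoffs 25, 27, 85 → best response Medium.
Country A against Medium: payoffs 89, 34, 42 → best response Free.
Country A against High: payoffs 76, 84, 80 → best response Low.
Country B against Free: payoffs 73, 46, 86 → best response High.
Country B against Low: payoffs 40, 86, 20 → best response Medium.
Country B against Medium: payoffs 89, 53, 45 → best response Low.
Mutual best responses: (Medium, Low).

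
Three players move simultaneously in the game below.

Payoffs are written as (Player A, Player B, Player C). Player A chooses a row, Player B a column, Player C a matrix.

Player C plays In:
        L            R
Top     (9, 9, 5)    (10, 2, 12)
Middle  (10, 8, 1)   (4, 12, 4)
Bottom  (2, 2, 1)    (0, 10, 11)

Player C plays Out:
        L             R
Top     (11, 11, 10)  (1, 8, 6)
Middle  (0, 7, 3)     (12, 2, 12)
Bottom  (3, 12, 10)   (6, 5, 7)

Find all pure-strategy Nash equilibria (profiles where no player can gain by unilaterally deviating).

The unique pure-strategy Nash equilibrium is (Top, L, Out).

For each strategy profile, look for a profitable unilateral deviation.
(Top, L, In): Player A can switch to Middle (9 → 10). Not NE.
(Top, L, Out): Player A gets 11, best alternative 3; Player B gets 11, best alternative 8; Player C gets 10, best alternative 5. No profitable deviation — NE.
(Top, R, In): Player B can switch to L (2 → 9). Not NE.
(Top, R, Out): Player A can switch to Middle (1 → 12). Not NE.
(Middle, L, In): Player B can switch to R (8 → 12). Not NE.
(Middle, L, Out): Player A can switch to Top (0 → 11). Not NE.
(Middle, R, In): Player A can switch to Top (4 → 10). Not NE.
(Middle, R, Out): Player B can switch to L (2 → 7). Not NE.
(Bottom, L, In): Player A can switch to Top (2 → 9). Not NE.
(Bottom, L, Out): Player A can switch to Top (3 → 11). Not NE.
(Bottom, R, In): Player A can switch to Top (0 → 10). Not NE.
(The remaining 1 profile has a profitable deviation by the same check.)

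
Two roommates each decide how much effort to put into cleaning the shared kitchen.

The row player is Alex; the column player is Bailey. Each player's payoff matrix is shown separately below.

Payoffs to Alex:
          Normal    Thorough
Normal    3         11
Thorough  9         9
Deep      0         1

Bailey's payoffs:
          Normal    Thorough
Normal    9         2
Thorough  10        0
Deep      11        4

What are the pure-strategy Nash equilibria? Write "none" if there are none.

For each player, find the best response to each opponent profile; mutual best responses are the pure NE.
Alex against Normal: payoffs 3, 9, 0 → best response Thorough.
Alex against Thorough: payoffs 11, 9, 1 → best response Normal.
Bailey against Normal: payoffs 9, 2 → best response Normal.
Bailey against Thorough: payoffs 10, 0 → best response Normal.
Bailey against Deep: payoffs 11, 4 → best response Normal.
Mutual best responses: (Thorough, Normal).

(Thorough, Normal)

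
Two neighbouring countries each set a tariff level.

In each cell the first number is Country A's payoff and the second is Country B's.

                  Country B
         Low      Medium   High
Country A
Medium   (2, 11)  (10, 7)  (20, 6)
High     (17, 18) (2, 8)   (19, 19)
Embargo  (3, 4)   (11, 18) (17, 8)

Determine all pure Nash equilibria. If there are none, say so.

For each strategy profile, look for a profitable unilateral deviation.
(Medium, Low): Country A can switch to High (2 → 17). Not NE.
(Medium, Medium): Country A can switch to Embargo (10 → 11). Not NE.
(Medium, High): Country B can switch to Low (6 → 11). Not NE.
(High, Low): Country B can switch to High (18 → 19). Not NE.
(High, Medium): Country A can switch to Medium (2 → 10). Not NE.
(High, High): Country A can switch to Medium (19 → 20). Not NE.
(Embargo, Low): Country A can switch to High (3 → 17). Not NE.
(Embargo, Medium): Country A gets 11, best alternative 10; Country B gets 18, best alternative 8. No profitable deviation — NE.
(Embargo, High): Country A can switch to Medium (17 → 20). Not NE.

The unique pure-strategy Nash equilibrium is (Embargo, Medium).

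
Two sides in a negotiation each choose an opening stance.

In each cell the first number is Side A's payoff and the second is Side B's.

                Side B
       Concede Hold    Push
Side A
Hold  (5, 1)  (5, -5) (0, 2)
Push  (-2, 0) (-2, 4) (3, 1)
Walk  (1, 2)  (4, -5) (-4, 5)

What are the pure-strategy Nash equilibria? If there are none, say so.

For each player, find the best response to each opponent profile; mutual best responses are the pure NE.
Side A against Concede: payoffs 5, -2, 1 → best response Hold.
Side A against Hold: payoffs 5, -2, 4 → best response Hold.
Side A against Push: payoffs 0, 3, -4 → best response Push.
Side B against Hold: payoffs 1, -5, 2 → best response Push.
Side B against Push: payoffs 0, 4, 1 → best response Hold.
Side B against Walk: payoffs 2, -5, 5 → best response Push.
No profile is a mutual best response for all players.

There is no pure-strategy Nash equilibrium.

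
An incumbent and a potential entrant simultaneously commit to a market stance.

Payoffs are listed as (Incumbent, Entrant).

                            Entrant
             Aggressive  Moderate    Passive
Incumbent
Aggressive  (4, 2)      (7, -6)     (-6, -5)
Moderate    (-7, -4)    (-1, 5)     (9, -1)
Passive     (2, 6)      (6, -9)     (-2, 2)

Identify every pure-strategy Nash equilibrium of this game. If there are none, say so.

The unique pure-strategy Nash equilibrium is (Aggressive, Aggressive).

Incumbent against Aggressive: payoffs 4, -7, 2 → best response Aggressive.
Incumbent against Moderate: payoffs 7, -1, 6 → best response Aggressive.
Incumbent against Passive: payoffs -6, 9, -2 → best response Moderate.
Entrant against Aggressive: payoffs 2, -6, -5 → best response Aggressive.
Entrant against Moderate: payoffs -4, 5, -1 → best response Moderate.
Entrant against Passive: payoffs 6, -9, 2 → best response Aggressive.
Mutual best responses: (Aggressive, Aggressive).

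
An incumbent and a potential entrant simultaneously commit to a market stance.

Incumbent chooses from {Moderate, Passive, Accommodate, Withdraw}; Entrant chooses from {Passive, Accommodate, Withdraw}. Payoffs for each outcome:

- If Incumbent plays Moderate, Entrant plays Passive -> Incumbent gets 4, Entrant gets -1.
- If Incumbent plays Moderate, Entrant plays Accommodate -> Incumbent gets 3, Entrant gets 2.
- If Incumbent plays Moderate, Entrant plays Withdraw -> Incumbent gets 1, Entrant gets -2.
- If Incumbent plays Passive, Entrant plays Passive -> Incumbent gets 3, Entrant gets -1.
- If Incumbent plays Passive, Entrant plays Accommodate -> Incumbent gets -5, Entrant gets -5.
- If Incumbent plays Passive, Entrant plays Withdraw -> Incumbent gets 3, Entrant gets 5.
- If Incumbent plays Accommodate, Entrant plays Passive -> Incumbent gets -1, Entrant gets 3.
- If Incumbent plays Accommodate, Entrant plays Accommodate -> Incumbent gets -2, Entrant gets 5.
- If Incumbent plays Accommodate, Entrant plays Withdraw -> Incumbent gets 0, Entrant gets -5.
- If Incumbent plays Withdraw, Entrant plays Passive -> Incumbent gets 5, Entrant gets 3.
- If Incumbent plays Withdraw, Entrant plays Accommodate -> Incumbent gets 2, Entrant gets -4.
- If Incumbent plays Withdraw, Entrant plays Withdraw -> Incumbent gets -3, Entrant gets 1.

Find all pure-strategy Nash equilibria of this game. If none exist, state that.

(Moderate, Accommodate) and (Passive, Withdraw) and (Withdraw, Passive)

Incumbent against Passive: payoffs 4, 3, -1, 5 → best response Withdraw.
Incumbent against Accommodate: payoffs 3, -5, -2, 2 → best response Moderate.
Incumbent against Withdraw: payoffs 1, 3, 0, -3 → best response Passive.
Entrant against Moderate: payoffs -1, 2, -2 → best response Accommodate.
Entrant against Passive: payoffs -1, -5, 5 → best response Withdraw.
Entrant against Accommodate: payoffs 3, 5, -5 → best response Accommodate.
Entrant against Withdraw: payoffs 3, -4, 1 → best response Passive.
Mutual best responses: (Moderate, Accommodate); (Passive, Withdraw); (Withdraw, Passive).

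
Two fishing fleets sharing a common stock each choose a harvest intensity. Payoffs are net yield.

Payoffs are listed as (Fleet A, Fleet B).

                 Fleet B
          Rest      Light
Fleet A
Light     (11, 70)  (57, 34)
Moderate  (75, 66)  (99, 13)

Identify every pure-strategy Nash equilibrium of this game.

For each strategy profile, look for a profitable unilateral deviation.
(Light, Rest): Fleet A can switch to Moderate (11 → 75). Not NE.
(Light, Light): Fleet A can switch to Moderate (57 → 99). Not NE.
(Moderate, Rest): Fleet A gets 75, best alternative 11; Fleet B gets 66, best alternative 13. No profitable deviation — NE.
(Moderate, Light): Fleet B can switch to Rest (13 → 66). Not NE.

(Moderate, Rest)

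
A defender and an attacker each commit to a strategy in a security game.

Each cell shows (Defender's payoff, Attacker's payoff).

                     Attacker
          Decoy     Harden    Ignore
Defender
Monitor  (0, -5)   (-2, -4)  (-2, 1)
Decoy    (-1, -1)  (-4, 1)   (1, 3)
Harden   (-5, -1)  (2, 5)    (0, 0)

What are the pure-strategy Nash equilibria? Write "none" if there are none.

Mark each player's best response to every combination of opponents' strategies; a profile where every player is best-responding is a pure Nash equilibrium.
Defender against Decoy: payoffs 0, -1, -5 → best response Monitor.
Defender against Harden: payoffs -2, -4, 2 → best response Harden.
Defender against Ignore: payoffs -2, 1, 0 → best response Decoy.
Attacker against Monitor: payoffs -5, -4, 1 → best response Ignore.
Attacker against Decoy: payoffs -1, 1, 3 → best response Ignore.
Attacker against Harden: payoffs -1, 5, 0 → best response Harden.
Mutual best responses: (Decoy, Ignore); (Harden, Harden).

Pure-strategy Nash equilibria: (Decoy, Ignore), (Harden, Harden)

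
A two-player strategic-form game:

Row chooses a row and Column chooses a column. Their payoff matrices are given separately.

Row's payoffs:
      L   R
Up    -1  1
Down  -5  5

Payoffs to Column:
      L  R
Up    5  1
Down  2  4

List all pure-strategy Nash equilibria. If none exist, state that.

(Up, L); (Down, R)

Row against L: payoffs -1, -5 → best response Up.
Row against R: payoffs 1, 5 → best response Down.
Column against Up: payoffs 5, 1 → best response L.
Column against Down: payoffs 2, 4 → best response R.
Mutual best responses: (Up, L); (Down, R).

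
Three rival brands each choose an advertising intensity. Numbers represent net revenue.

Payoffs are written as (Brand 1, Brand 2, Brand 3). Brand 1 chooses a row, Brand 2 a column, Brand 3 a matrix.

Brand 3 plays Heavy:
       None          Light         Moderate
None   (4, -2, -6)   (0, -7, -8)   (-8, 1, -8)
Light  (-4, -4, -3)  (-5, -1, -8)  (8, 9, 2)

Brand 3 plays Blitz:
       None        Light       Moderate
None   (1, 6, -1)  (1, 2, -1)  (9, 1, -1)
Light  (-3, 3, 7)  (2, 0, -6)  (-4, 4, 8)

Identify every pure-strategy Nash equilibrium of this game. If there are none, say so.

Pure NE: (None, None, Blitz)

(None, None, Heavy): Brand 2 can switch to Moderate (-2 → 1). Not NE.
(None, None, Blitz): Brand 1 gets 1, best alternative -3; Brand 2 gets 6, best alternative 2; Brand 3 gets -1, best alternative -6. No profitable deviation — NE.
(None, Light, Heavy): Brand 2 can switch to None (-7 → -2). Not NE.
(None, Light, Blitz): Brand 1 can switch to Light (1 → 2). Not NE.
(None, Moderate, Heavy): Brand 1 can switch to Light (-8 → 8). Not NE.
(None, Moderate, Blitz): Brand 2 can switch to None (1 → 6). Not NE.
(Light, None, Heavy): Brand 1 can switch to None (-4 → 4). Not NE.
(Light, None, Blitz): Brand 1 can switch to None (-3 → 1). Not NE.
(Light, Light, Heavy): Brand 1 can switch to None (-5 → 0). Not NE.
(Light, Light, Blitz): Brand 2 can switch to None (0 → 3). Not NE.
(Light, Moderate, Heavy): Brand 3 can switch to Blitz (2 → 8). Not NE.
(Light, Moderate, Blitz): Brand 1 can switch to None (-4 → 9). Not NE.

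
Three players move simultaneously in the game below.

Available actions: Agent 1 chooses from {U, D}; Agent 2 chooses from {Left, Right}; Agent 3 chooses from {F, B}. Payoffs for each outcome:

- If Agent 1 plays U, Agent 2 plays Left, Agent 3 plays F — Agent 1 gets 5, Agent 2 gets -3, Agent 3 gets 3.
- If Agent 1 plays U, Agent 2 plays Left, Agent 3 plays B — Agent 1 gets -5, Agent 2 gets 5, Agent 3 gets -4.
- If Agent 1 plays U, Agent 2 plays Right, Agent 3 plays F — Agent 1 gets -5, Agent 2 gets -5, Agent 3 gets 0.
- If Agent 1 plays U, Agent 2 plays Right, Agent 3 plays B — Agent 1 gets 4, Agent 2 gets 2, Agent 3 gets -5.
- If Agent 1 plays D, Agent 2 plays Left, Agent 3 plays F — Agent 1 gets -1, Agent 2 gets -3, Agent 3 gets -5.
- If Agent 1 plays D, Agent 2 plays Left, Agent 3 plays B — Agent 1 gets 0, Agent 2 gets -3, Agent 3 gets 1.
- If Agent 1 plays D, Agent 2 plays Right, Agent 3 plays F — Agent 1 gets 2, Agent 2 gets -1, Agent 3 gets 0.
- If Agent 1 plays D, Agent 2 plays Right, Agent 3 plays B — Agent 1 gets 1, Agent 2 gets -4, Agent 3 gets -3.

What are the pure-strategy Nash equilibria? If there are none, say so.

(U, Left, F) and (D, Left, B) and (D, Right, F)

For each player, find the best response to each opponent profile; mutual best responses are the pure NE.
Agent 1 against (Left, F): payoffs 5, -1 → best response U.
Agent 1 against (Left, B): payoffs -5, 0 → best response D.
Agent 1 against (Right, F): payoffs -5, 2 → best response D.
Agent 1 against (Right, B): payoffs 4, 1 → best response U.
Agent 2 against (U, F): payoffs -3, -5 → best response Left.
Agent 2 against (U, B): payoffs 5, 2 → best response Left.
Agent 2 against (D, F): payoffs -3, -1 → best response Right.
Agent 2 against (D, B): payoffs -3, -4 → best response Left.
Agent 3 against (U, Left): payoffs 3, -4 → best response F.
Agent 3 against (U, Right): payoffs 0, -5 → best response F.
Agent 3 against (D, Left): payoffs -5, 1 → best response B.
Agent 3 against (D, Right): payoffs 0, -3 → best response F.
Mutual best responses: (U, Left, F); (D, Left, B); (D, Right, F).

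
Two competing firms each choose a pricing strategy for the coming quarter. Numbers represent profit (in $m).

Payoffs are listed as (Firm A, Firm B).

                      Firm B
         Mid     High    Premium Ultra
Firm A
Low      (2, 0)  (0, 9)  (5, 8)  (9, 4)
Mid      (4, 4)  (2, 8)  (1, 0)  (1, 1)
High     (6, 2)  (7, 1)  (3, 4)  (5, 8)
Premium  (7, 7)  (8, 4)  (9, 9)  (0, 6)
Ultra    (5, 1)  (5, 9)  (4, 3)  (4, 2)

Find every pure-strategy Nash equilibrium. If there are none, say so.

Firm A against Mid: payoffs 2, 4, 6, 7, 5 → best response Premium.
Firm A against High: payoffs 0, 2, 7, 8, 5 → best response Premium.
Firm A against Premium: payoffs 5, 1, 3, 9, 4 → best response Premium.
Firm A against Ultra: payoffs 9, 1, 5, 0, 4 → best response Low.
Firm B against Low: payoffs 0, 9, 8, 4 → best response High.
Firm B against Mid: payoffs 4, 8, 0, 1 → best response High.
Firm B against High: payoffs 2, 1, 4, 8 → best response Ultra.
Firm B against Premium: payoffs 7, 4, 9, 6 → best response Premium.
Firm B against Ultra: payoffs 1, 9, 3, 2 → best response High.
Mutual best responses: (Premium, Premium).

The unique pure-strategy Nash equilibrium is (Premium, Premium).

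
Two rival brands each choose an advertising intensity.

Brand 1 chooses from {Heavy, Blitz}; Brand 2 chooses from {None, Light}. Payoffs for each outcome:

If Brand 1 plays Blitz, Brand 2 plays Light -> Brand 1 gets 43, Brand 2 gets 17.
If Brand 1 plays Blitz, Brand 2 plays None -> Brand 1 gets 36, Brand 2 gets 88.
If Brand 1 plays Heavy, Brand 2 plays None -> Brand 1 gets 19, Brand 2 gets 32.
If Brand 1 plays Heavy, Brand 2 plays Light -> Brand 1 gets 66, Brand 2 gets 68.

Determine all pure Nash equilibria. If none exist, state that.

(Heavy, Light), (Blitz, None)

Brand 1 against None: payoffs 19, 36 → best response Blitz.
Brand 1 against Light: payoffs 66, 43 → best response Heavy.
Brand 2 against Heavy: payoffs 32, 68 → best response Light.
Brand 2 against Blitz: payoffs 88, 17 → best response None.
Mutual best responses: (Heavy, Light); (Blitz, None).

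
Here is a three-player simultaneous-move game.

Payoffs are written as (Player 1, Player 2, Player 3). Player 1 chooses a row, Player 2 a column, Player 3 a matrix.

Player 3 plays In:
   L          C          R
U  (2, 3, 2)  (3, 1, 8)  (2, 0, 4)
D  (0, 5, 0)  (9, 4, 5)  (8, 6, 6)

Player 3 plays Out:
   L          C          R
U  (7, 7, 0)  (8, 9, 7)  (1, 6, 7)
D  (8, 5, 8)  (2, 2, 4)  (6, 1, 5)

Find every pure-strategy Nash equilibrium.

For each player, find the best response to each opponent profile; mutual best responses are the pure NE.
Player 1 against (L, In): payoffs 2, 0 → best response U.
Player 1 against (L, Out): payoffs 7, 8 → best response D.
Player 1 against (C, In): payoffs 3, 9 → best response D.
Player 1 against (C, Out): payoffs 8, 2 → best response U.
Player 1 against (R, In): payoffs 2, 8 → best response D.
Player 1 against (R, Out): payoffs 1, 6 → best response D.
Player 2 against (U, In): payoffs 3, 1, 0 → best response L.
Player 2 against (U, Out): payoffs 7, 9, 6 → best response C.
Player 2 against (D, In): payoffs 5, 4, 6 → best response R.
Player 2 against (D, Out): payoffs 5, 2, 1 → best response L.
Player 3 against (U, L): payoffs 2, 0 → best response In.
Player 3 against (U, C): payoffs 8, 7 → best response In.
Player 3 against (U, R): payoffs 4, 7 → best response Out.
Player 3 against (D, L): payoffs 0, 8 → best response Out.
Player 3 against (D, C): payoffs 5, 4 → best response In.
Player 3 against (D, R): payoffs 6, 5 → best response In.
Mutual best responses: (U, L, In); (D, L, Out); (D, R, In).

(U, L, In), (D, L, Out), (D, R, In)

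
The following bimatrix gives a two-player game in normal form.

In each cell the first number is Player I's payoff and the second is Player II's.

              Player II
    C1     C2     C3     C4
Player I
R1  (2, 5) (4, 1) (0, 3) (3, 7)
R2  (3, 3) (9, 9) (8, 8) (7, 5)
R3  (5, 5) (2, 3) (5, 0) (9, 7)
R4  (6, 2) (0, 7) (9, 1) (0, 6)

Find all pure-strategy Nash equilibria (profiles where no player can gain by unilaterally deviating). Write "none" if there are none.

The pure Nash equilibria are (R2, C2); (R3, C4).

(R1, C1): Player I can switch to R2 (2 → 3). Not NE.
(R1, C2): Player I can switch to R2 (4 → 9). Not NE.
(R1, C3): Player I can switch to R2 (0 → 8). Not NE.
(R1, C4): Player I can switch to R2 (3 → 7). Not NE.
(R2, C1): Player I can switch to R3 (3 → 5). Not NE.
(R2, C2): Player I gets 9, best alternative 4; Player II gets 9, best alternative 8. No profitable deviation — NE.
(R2, C3): Player I can switch to R4 (8 → 9). Not NE.
(R2, C4): Player I can switch to R3 (7 → 9). Not NE.
(R3, C1): Player I can switch to R4 (5 → 6). Not NE.
(R3, C4): Player I gets 9, best alternative 7; Player II gets 7, best alternative 5. No profitable deviation — NE.
(The remaining 6 profiles each have a profitable deviation by the same check.)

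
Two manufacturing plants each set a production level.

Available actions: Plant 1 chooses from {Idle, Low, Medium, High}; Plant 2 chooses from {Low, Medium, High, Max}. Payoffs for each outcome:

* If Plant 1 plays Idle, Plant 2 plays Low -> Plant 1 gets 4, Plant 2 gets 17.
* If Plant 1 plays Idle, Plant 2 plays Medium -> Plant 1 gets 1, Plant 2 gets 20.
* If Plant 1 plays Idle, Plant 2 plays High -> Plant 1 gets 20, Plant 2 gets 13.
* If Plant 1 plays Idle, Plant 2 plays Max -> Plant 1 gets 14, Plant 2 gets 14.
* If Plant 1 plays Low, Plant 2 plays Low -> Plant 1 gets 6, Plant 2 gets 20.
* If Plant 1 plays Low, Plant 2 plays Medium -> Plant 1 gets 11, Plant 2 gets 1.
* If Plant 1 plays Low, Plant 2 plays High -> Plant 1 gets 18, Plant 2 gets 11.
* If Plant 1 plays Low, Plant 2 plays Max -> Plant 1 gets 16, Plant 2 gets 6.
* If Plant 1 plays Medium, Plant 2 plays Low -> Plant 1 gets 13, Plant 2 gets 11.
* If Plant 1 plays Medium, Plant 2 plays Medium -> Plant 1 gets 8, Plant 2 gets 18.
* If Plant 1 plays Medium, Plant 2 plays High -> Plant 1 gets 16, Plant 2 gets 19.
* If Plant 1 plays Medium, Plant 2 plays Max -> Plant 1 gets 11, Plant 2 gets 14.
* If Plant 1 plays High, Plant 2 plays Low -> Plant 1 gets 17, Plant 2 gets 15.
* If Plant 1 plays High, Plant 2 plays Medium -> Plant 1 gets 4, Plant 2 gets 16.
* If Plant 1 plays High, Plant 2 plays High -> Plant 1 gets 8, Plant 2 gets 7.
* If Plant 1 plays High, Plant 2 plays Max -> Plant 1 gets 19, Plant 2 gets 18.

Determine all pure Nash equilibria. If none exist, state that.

Plant 1 against Low: payoffs 4, 6, 13, 17 → best response High.
Plant 1 against Medium: payoffs 1, 11, 8, 4 → best response Low.
Plant 1 against High: payoffs 20, 18, 16, 8 → best response Idle.
Plant 1 against Max: payoffs 14, 16, 11, 19 → best response High.
Plant 2 against Idle: payoffs 17, 20, 13, 14 → best response Medium.
Plant 2 against Low: payoffs 20, 1, 11, 6 → best response Low.
Plant 2 against Medium: payoffs 11, 18, 19, 14 → best response High.
Plant 2 against High: payoffs 15, 16, 7, 18 → best response Max.
Mutual best responses: (High, Max).

(High, Max)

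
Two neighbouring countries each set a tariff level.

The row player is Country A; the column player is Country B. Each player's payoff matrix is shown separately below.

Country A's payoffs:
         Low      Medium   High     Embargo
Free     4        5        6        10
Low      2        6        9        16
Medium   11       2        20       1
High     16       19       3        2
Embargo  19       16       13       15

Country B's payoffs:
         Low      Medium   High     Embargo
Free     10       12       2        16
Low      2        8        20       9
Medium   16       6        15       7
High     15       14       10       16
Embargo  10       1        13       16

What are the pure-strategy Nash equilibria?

There is no pure-strategy Nash equilibrium.

Country A against Low: payoffs 4, 2, 11, 16, 19 → best response Embargo.
Country A against Medium: payoffs 5, 6, 2, 19, 16 → best response High.
Country A against High: payoffs 6, 9, 20, 3, 13 → best response Medium.
Country A against Embargo: payoffs 10, 16, 1, 2, 15 → best response Low.
Country B against Free: payoffs 10, 12, 2, 16 → best response Embargo.
Country B against Low: payoffs 2, 8, 20, 9 → best response High.
Country B against Medium: payoffs 16, 6, 15, 7 → best response Low.
Country B against High: payoffs 15, 14, 10, 16 → best response Embargo.
Country B against Embargo: payoffs 10, 1, 13, 16 → best response Embargo.
No profile is a mutual best response for all players.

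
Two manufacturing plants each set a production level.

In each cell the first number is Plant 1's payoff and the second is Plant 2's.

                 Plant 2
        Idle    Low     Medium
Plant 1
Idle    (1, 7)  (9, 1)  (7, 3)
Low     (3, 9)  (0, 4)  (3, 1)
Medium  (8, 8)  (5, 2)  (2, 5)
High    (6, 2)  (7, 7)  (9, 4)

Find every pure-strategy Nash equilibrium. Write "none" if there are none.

The unique pure-strategy Nash equilibrium is (Medium, Idle).

For each strategy profile, look for a profitable unilateral deviation.
(Idle, Idle): Plant 1 can switch to Low (1 → 3). Not NE.
(Idle, Low): Plant 2 can switch to Idle (1 → 7). Not NE.
(Idle, Medium): Plant 1 can switch to High (7 → 9). Not NE.
(Low, Idle): Plant 1 can switch to Medium (3 → 8). Not NE.
(Low, Low): Plant 1 can switch to Idle (0 → 9). Not NE.
(Low, Medium): Plant 1 can switch to Idle (3 → 7). Not NE.
(Medium, Idle): Plant 1 gets 8, best alternative 6; Plant 2 gets 8, best alternative 5. No profitable deviation — NE.
(Medium, Low): Plant 1 can switch to Idle (5 → 9). Not NE.
(Medium, Medium): Plant 1 can switch to Idle (2 → 7). Not NE.
(High, Idle): Plant 1 can switch to Medium (6 → 8). Not NE.
(High, Low): Plant 1 can switch to Idle (7 → 9). Not NE.
(The remaining 1 profile has a profitable deviation by the same check.)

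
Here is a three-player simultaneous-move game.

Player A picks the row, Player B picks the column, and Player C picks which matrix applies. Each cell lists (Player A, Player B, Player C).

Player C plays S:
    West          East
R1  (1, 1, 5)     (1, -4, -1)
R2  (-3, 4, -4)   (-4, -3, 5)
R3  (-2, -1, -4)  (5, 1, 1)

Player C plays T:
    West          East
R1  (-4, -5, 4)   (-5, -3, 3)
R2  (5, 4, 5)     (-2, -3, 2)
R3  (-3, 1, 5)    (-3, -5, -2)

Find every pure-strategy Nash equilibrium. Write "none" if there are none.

(R1, West, S): Player A gets 1, best alternative -2; Player B gets 1, best alternative -4; Player C gets 5, best alternative 4. No profitable deviation — NE.
(R1, West, T): Player A can switch to R2 (-4 → 5). Not NE.
(R1, East, S): Player A can switch to R3 (1 → 5). Not NE.
(R1, East, T): Player A can switch to R2 (-5 → -2). Not NE.
(R2, West, S): Player A can switch to R1 (-3 → 1). Not NE.
(R2, West, T): Player A gets 5, best alternative -3; Player B gets 4, best alternative -3; Player C gets 5, best alternative -4. No profitable deviation — NE.
(R2, East, S): Player A can switch to R1 (-4 → 1). Not NE.
(R2, East, T): Player B can switch to West (-3 → 4). Not NE.
(R3, West, S): Player A can switch to R1 (-2 → 1). Not NE.
(R3, West, T): Player A can switch to R2 (-3 → 5). Not NE.
(R3, East, S): Player A gets 5, best alternative 1; Player B gets 1, best alternative -1; Player C gets 1, best alternative -2. No profitable deviation — NE.
(The remaining 1 profile has a profitable deviation by the same check.)

(R1, West, S) and (R2, West, T) and (R3, East, S)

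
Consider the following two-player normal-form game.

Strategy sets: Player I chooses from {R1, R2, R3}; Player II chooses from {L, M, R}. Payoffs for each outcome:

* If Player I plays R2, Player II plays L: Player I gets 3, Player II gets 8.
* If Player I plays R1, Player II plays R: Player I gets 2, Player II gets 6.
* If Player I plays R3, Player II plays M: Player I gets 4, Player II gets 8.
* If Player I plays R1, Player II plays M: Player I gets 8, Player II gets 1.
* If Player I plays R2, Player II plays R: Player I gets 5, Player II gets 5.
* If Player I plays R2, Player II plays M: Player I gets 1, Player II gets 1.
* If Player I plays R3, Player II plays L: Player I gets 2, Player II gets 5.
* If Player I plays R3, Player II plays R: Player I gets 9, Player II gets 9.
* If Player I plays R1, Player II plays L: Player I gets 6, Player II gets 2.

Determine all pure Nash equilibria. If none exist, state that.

Pure NE: (R3, R)

(R1, L): Player II can switch to R (2 → 6). Not NE.
(R1, M): Player II can switch to L (1 → 2). Not NE.
(R1, R): Player I can switch to R2 (2 → 5). Not NE.
(R2, L): Player I can switch to R1 (3 → 6). Not NE.
(R2, M): Player I can switch to R1 (1 → 8). Not NE.
(R2, R): Player I can switch to R3 (5 → 9). Not NE.
(R3, R): Player I gets 9, best alternative 5; Player II gets 9, best alternative 8. No profitable deviation — NE.
(The remaining 2 profiles each have a profitable deviation by the same check.)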